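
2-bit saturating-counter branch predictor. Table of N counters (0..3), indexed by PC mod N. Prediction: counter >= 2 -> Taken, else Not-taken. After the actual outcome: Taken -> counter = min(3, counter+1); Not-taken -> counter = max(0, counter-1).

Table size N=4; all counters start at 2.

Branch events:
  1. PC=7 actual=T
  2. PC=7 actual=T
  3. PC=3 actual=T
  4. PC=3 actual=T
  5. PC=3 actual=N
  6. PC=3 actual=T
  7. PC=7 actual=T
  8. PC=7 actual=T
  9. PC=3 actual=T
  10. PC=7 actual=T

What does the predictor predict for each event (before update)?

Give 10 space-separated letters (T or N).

Answer: T T T T T T T T T T

Derivation:
Ev 1: PC=7 idx=3 pred=T actual=T -> ctr[3]=3
Ev 2: PC=7 idx=3 pred=T actual=T -> ctr[3]=3
Ev 3: PC=3 idx=3 pred=T actual=T -> ctr[3]=3
Ev 4: PC=3 idx=3 pred=T actual=T -> ctr[3]=3
Ev 5: PC=3 idx=3 pred=T actual=N -> ctr[3]=2
Ev 6: PC=3 idx=3 pred=T actual=T -> ctr[3]=3
Ev 7: PC=7 idx=3 pred=T actual=T -> ctr[3]=3
Ev 8: PC=7 idx=3 pred=T actual=T -> ctr[3]=3
Ev 9: PC=3 idx=3 pred=T actual=T -> ctr[3]=3
Ev 10: PC=7 idx=3 pred=T actual=T -> ctr[3]=3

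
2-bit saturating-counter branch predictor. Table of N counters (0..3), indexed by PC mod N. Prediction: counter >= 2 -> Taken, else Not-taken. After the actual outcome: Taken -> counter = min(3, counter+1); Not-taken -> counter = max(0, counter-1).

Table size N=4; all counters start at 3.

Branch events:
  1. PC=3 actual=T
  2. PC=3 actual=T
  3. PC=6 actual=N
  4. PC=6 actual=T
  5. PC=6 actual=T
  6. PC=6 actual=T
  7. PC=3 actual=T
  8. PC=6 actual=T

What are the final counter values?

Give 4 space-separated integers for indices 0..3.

Answer: 3 3 3 3

Derivation:
Ev 1: PC=3 idx=3 pred=T actual=T -> ctr[3]=3
Ev 2: PC=3 idx=3 pred=T actual=T -> ctr[3]=3
Ev 3: PC=6 idx=2 pred=T actual=N -> ctr[2]=2
Ev 4: PC=6 idx=2 pred=T actual=T -> ctr[2]=3
Ev 5: PC=6 idx=2 pred=T actual=T -> ctr[2]=3
Ev 6: PC=6 idx=2 pred=T actual=T -> ctr[2]=3
Ev 7: PC=3 idx=3 pred=T actual=T -> ctr[3]=3
Ev 8: PC=6 idx=2 pred=T actual=T -> ctr[2]=3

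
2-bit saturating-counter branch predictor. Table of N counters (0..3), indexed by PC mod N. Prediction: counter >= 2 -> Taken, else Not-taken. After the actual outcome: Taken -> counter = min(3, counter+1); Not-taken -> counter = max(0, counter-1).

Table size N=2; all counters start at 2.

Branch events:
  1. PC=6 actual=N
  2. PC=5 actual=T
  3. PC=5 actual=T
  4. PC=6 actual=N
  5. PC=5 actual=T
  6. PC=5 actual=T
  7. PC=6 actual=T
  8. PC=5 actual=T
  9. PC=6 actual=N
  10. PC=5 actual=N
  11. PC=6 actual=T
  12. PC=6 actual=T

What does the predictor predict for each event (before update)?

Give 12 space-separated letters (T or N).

Ev 1: PC=6 idx=0 pred=T actual=N -> ctr[0]=1
Ev 2: PC=5 idx=1 pred=T actual=T -> ctr[1]=3
Ev 3: PC=5 idx=1 pred=T actual=T -> ctr[1]=3
Ev 4: PC=6 idx=0 pred=N actual=N -> ctr[0]=0
Ev 5: PC=5 idx=1 pred=T actual=T -> ctr[1]=3
Ev 6: PC=5 idx=1 pred=T actual=T -> ctr[1]=3
Ev 7: PC=6 idx=0 pred=N actual=T -> ctr[0]=1
Ev 8: PC=5 idx=1 pred=T actual=T -> ctr[1]=3
Ev 9: PC=6 idx=0 pred=N actual=N -> ctr[0]=0
Ev 10: PC=5 idx=1 pred=T actual=N -> ctr[1]=2
Ev 11: PC=6 idx=0 pred=N actual=T -> ctr[0]=1
Ev 12: PC=6 idx=0 pred=N actual=T -> ctr[0]=2

Answer: T T T N T T N T N T N N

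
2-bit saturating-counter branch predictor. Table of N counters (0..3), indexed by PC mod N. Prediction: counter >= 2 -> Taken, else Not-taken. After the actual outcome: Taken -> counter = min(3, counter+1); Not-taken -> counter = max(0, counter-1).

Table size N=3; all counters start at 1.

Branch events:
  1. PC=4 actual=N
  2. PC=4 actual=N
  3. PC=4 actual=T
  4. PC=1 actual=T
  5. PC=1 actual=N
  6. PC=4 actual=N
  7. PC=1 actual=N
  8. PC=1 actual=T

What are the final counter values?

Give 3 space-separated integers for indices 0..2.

Ev 1: PC=4 idx=1 pred=N actual=N -> ctr[1]=0
Ev 2: PC=4 idx=1 pred=N actual=N -> ctr[1]=0
Ev 3: PC=4 idx=1 pred=N actual=T -> ctr[1]=1
Ev 4: PC=1 idx=1 pred=N actual=T -> ctr[1]=2
Ev 5: PC=1 idx=1 pred=T actual=N -> ctr[1]=1
Ev 6: PC=4 idx=1 pred=N actual=N -> ctr[1]=0
Ev 7: PC=1 idx=1 pred=N actual=N -> ctr[1]=0
Ev 8: PC=1 idx=1 pred=N actual=T -> ctr[1]=1

Answer: 1 1 1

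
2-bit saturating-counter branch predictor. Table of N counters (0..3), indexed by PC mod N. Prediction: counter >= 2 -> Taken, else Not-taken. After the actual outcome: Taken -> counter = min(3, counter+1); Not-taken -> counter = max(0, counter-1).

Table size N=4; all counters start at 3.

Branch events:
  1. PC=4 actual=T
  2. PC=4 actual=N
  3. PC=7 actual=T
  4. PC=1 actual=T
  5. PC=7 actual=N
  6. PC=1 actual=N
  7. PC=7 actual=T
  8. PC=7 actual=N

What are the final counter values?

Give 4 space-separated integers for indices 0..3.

Ev 1: PC=4 idx=0 pred=T actual=T -> ctr[0]=3
Ev 2: PC=4 idx=0 pred=T actual=N -> ctr[0]=2
Ev 3: PC=7 idx=3 pred=T actual=T -> ctr[3]=3
Ev 4: PC=1 idx=1 pred=T actual=T -> ctr[1]=3
Ev 5: PC=7 idx=3 pred=T actual=N -> ctr[3]=2
Ev 6: PC=1 idx=1 pred=T actual=N -> ctr[1]=2
Ev 7: PC=7 idx=3 pred=T actual=T -> ctr[3]=3
Ev 8: PC=7 idx=3 pred=T actual=N -> ctr[3]=2

Answer: 2 2 3 2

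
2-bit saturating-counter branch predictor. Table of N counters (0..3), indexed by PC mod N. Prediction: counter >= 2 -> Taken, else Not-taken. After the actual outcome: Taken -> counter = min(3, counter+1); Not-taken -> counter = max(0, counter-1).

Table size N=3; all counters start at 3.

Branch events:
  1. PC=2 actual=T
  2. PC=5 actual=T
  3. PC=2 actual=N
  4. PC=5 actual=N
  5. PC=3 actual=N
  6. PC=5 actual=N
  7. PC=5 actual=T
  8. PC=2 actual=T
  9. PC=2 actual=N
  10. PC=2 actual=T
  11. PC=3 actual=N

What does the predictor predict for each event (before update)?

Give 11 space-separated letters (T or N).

Ev 1: PC=2 idx=2 pred=T actual=T -> ctr[2]=3
Ev 2: PC=5 idx=2 pred=T actual=T -> ctr[2]=3
Ev 3: PC=2 idx=2 pred=T actual=N -> ctr[2]=2
Ev 4: PC=5 idx=2 pred=T actual=N -> ctr[2]=1
Ev 5: PC=3 idx=0 pred=T actual=N -> ctr[0]=2
Ev 6: PC=5 idx=2 pred=N actual=N -> ctr[2]=0
Ev 7: PC=5 idx=2 pred=N actual=T -> ctr[2]=1
Ev 8: PC=2 idx=2 pred=N actual=T -> ctr[2]=2
Ev 9: PC=2 idx=2 pred=T actual=N -> ctr[2]=1
Ev 10: PC=2 idx=2 pred=N actual=T -> ctr[2]=2
Ev 11: PC=3 idx=0 pred=T actual=N -> ctr[0]=1

Answer: T T T T T N N N T N T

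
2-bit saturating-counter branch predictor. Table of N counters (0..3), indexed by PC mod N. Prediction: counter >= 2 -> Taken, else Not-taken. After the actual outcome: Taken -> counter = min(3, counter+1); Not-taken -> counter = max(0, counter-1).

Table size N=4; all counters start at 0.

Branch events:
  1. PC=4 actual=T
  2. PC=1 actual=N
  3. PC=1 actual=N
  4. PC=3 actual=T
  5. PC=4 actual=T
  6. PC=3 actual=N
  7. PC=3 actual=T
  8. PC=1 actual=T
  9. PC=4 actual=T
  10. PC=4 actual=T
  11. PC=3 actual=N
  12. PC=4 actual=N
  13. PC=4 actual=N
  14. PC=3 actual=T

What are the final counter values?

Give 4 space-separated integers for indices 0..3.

Answer: 1 1 0 1

Derivation:
Ev 1: PC=4 idx=0 pred=N actual=T -> ctr[0]=1
Ev 2: PC=1 idx=1 pred=N actual=N -> ctr[1]=0
Ev 3: PC=1 idx=1 pred=N actual=N -> ctr[1]=0
Ev 4: PC=3 idx=3 pred=N actual=T -> ctr[3]=1
Ev 5: PC=4 idx=0 pred=N actual=T -> ctr[0]=2
Ev 6: PC=3 idx=3 pred=N actual=N -> ctr[3]=0
Ev 7: PC=3 idx=3 pred=N actual=T -> ctr[3]=1
Ev 8: PC=1 idx=1 pred=N actual=T -> ctr[1]=1
Ev 9: PC=4 idx=0 pred=T actual=T -> ctr[0]=3
Ev 10: PC=4 idx=0 pred=T actual=T -> ctr[0]=3
Ev 11: PC=3 idx=3 pred=N actual=N -> ctr[3]=0
Ev 12: PC=4 idx=0 pred=T actual=N -> ctr[0]=2
Ev 13: PC=4 idx=0 pred=T actual=N -> ctr[0]=1
Ev 14: PC=3 idx=3 pred=N actual=T -> ctr[3]=1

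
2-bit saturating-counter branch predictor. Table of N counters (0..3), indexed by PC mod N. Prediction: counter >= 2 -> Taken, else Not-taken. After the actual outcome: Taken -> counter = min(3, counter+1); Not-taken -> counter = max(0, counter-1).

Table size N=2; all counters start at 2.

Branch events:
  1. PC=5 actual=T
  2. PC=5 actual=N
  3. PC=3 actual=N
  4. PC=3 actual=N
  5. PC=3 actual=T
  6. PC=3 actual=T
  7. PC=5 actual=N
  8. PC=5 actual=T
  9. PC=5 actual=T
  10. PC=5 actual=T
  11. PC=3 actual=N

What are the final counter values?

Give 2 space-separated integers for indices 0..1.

Ev 1: PC=5 idx=1 pred=T actual=T -> ctr[1]=3
Ev 2: PC=5 idx=1 pred=T actual=N -> ctr[1]=2
Ev 3: PC=3 idx=1 pred=T actual=N -> ctr[1]=1
Ev 4: PC=3 idx=1 pred=N actual=N -> ctr[1]=0
Ev 5: PC=3 idx=1 pred=N actual=T -> ctr[1]=1
Ev 6: PC=3 idx=1 pred=N actual=T -> ctr[1]=2
Ev 7: PC=5 idx=1 pred=T actual=N -> ctr[1]=1
Ev 8: PC=5 idx=1 pred=N actual=T -> ctr[1]=2
Ev 9: PC=5 idx=1 pred=T actual=T -> ctr[1]=3
Ev 10: PC=5 idx=1 pred=T actual=T -> ctr[1]=3
Ev 11: PC=3 idx=1 pred=T actual=N -> ctr[1]=2

Answer: 2 2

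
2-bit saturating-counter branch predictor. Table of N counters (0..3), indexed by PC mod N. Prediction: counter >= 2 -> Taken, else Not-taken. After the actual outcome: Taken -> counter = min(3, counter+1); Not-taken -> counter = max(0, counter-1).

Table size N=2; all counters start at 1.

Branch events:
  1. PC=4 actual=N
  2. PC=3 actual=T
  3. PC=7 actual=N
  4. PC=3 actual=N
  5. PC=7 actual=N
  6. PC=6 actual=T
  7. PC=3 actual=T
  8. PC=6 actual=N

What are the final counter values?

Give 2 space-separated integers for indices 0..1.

Ev 1: PC=4 idx=0 pred=N actual=N -> ctr[0]=0
Ev 2: PC=3 idx=1 pred=N actual=T -> ctr[1]=2
Ev 3: PC=7 idx=1 pred=T actual=N -> ctr[1]=1
Ev 4: PC=3 idx=1 pred=N actual=N -> ctr[1]=0
Ev 5: PC=7 idx=1 pred=N actual=N -> ctr[1]=0
Ev 6: PC=6 idx=0 pred=N actual=T -> ctr[0]=1
Ev 7: PC=3 idx=1 pred=N actual=T -> ctr[1]=1
Ev 8: PC=6 idx=0 pred=N actual=N -> ctr[0]=0

Answer: 0 1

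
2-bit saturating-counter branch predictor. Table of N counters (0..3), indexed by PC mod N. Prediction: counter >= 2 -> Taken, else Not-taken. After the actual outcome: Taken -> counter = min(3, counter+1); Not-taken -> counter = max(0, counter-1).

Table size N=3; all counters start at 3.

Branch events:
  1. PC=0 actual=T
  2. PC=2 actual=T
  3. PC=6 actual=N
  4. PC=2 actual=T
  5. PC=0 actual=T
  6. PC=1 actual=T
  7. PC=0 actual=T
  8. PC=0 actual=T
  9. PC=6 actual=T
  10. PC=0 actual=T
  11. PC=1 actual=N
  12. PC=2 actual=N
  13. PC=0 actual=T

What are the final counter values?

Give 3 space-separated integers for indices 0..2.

Ev 1: PC=0 idx=0 pred=T actual=T -> ctr[0]=3
Ev 2: PC=2 idx=2 pred=T actual=T -> ctr[2]=3
Ev 3: PC=6 idx=0 pred=T actual=N -> ctr[0]=2
Ev 4: PC=2 idx=2 pred=T actual=T -> ctr[2]=3
Ev 5: PC=0 idx=0 pred=T actual=T -> ctr[0]=3
Ev 6: PC=1 idx=1 pred=T actual=T -> ctr[1]=3
Ev 7: PC=0 idx=0 pred=T actual=T -> ctr[0]=3
Ev 8: PC=0 idx=0 pred=T actual=T -> ctr[0]=3
Ev 9: PC=6 idx=0 pred=T actual=T -> ctr[0]=3
Ev 10: PC=0 idx=0 pred=T actual=T -> ctr[0]=3
Ev 11: PC=1 idx=1 pred=T actual=N -> ctr[1]=2
Ev 12: PC=2 idx=2 pred=T actual=N -> ctr[2]=2
Ev 13: PC=0 idx=0 pred=T actual=T -> ctr[0]=3

Answer: 3 2 2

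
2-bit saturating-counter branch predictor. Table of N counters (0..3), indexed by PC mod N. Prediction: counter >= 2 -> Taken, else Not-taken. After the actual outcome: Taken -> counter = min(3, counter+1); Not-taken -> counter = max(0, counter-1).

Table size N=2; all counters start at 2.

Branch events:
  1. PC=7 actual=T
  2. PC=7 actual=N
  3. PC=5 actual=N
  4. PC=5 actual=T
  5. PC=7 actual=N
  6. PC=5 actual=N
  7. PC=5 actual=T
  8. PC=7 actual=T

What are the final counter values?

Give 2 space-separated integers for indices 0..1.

Answer: 2 2

Derivation:
Ev 1: PC=7 idx=1 pred=T actual=T -> ctr[1]=3
Ev 2: PC=7 idx=1 pred=T actual=N -> ctr[1]=2
Ev 3: PC=5 idx=1 pred=T actual=N -> ctr[1]=1
Ev 4: PC=5 idx=1 pred=N actual=T -> ctr[1]=2
Ev 5: PC=7 idx=1 pred=T actual=N -> ctr[1]=1
Ev 6: PC=5 idx=1 pred=N actual=N -> ctr[1]=0
Ev 7: PC=5 idx=1 pred=N actual=T -> ctr[1]=1
Ev 8: PC=7 idx=1 pred=N actual=T -> ctr[1]=2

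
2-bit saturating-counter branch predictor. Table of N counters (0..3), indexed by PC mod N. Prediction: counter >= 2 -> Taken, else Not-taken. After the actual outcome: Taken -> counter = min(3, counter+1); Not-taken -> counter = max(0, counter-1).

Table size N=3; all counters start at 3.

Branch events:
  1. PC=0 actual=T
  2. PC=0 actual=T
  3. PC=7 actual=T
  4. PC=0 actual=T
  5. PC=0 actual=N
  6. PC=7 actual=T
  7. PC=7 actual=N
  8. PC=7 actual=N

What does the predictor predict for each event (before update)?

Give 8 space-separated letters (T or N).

Answer: T T T T T T T T

Derivation:
Ev 1: PC=0 idx=0 pred=T actual=T -> ctr[0]=3
Ev 2: PC=0 idx=0 pred=T actual=T -> ctr[0]=3
Ev 3: PC=7 idx=1 pred=T actual=T -> ctr[1]=3
Ev 4: PC=0 idx=0 pred=T actual=T -> ctr[0]=3
Ev 5: PC=0 idx=0 pred=T actual=N -> ctr[0]=2
Ev 6: PC=7 idx=1 pred=T actual=T -> ctr[1]=3
Ev 7: PC=7 idx=1 pred=T actual=N -> ctr[1]=2
Ev 8: PC=7 idx=1 pred=T actual=N -> ctr[1]=1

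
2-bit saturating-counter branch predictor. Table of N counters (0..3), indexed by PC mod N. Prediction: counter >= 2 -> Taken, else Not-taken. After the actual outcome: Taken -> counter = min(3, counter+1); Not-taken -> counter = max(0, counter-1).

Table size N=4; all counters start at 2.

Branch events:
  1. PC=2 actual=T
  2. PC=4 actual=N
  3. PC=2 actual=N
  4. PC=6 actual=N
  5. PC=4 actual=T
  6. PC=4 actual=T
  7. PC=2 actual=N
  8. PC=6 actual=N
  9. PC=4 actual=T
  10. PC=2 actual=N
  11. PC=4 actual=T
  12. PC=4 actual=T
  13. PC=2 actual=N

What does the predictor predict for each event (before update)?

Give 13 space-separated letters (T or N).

Ev 1: PC=2 idx=2 pred=T actual=T -> ctr[2]=3
Ev 2: PC=4 idx=0 pred=T actual=N -> ctr[0]=1
Ev 3: PC=2 idx=2 pred=T actual=N -> ctr[2]=2
Ev 4: PC=6 idx=2 pred=T actual=N -> ctr[2]=1
Ev 5: PC=4 idx=0 pred=N actual=T -> ctr[0]=2
Ev 6: PC=4 idx=0 pred=T actual=T -> ctr[0]=3
Ev 7: PC=2 idx=2 pred=N actual=N -> ctr[2]=0
Ev 8: PC=6 idx=2 pred=N actual=N -> ctr[2]=0
Ev 9: PC=4 idx=0 pred=T actual=T -> ctr[0]=3
Ev 10: PC=2 idx=2 pred=N actual=N -> ctr[2]=0
Ev 11: PC=4 idx=0 pred=T actual=T -> ctr[0]=3
Ev 12: PC=4 idx=0 pred=T actual=T -> ctr[0]=3
Ev 13: PC=2 idx=2 pred=N actual=N -> ctr[2]=0

Answer: T T T T N T N N T N T T N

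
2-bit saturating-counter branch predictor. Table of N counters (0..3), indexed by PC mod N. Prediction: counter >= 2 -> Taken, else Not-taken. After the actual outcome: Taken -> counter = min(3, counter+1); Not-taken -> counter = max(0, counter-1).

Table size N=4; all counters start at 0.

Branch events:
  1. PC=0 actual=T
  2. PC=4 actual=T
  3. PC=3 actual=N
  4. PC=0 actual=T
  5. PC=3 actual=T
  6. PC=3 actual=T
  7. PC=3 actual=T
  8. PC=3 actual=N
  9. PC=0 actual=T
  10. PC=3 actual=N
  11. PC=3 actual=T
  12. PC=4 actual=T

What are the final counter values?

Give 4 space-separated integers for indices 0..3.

Answer: 3 0 0 2

Derivation:
Ev 1: PC=0 idx=0 pred=N actual=T -> ctr[0]=1
Ev 2: PC=4 idx=0 pred=N actual=T -> ctr[0]=2
Ev 3: PC=3 idx=3 pred=N actual=N -> ctr[3]=0
Ev 4: PC=0 idx=0 pred=T actual=T -> ctr[0]=3
Ev 5: PC=3 idx=3 pred=N actual=T -> ctr[3]=1
Ev 6: PC=3 idx=3 pred=N actual=T -> ctr[3]=2
Ev 7: PC=3 idx=3 pred=T actual=T -> ctr[3]=3
Ev 8: PC=3 idx=3 pred=T actual=N -> ctr[3]=2
Ev 9: PC=0 idx=0 pred=T actual=T -> ctr[0]=3
Ev 10: PC=3 idx=3 pred=T actual=N -> ctr[3]=1
Ev 11: PC=3 idx=3 pred=N actual=T -> ctr[3]=2
Ev 12: PC=4 idx=0 pred=T actual=T -> ctr[0]=3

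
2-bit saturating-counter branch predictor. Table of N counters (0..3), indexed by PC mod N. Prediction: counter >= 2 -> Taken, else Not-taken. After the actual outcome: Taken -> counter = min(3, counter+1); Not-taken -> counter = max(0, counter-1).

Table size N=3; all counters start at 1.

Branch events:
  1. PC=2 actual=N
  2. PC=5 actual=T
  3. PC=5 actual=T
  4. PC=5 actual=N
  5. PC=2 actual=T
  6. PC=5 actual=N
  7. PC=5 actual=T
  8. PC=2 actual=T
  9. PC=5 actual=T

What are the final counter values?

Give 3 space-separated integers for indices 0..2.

Ev 1: PC=2 idx=2 pred=N actual=N -> ctr[2]=0
Ev 2: PC=5 idx=2 pred=N actual=T -> ctr[2]=1
Ev 3: PC=5 idx=2 pred=N actual=T -> ctr[2]=2
Ev 4: PC=5 idx=2 pred=T actual=N -> ctr[2]=1
Ev 5: PC=2 idx=2 pred=N actual=T -> ctr[2]=2
Ev 6: PC=5 idx=2 pred=T actual=N -> ctr[2]=1
Ev 7: PC=5 idx=2 pred=N actual=T -> ctr[2]=2
Ev 8: PC=2 idx=2 pred=T actual=T -> ctr[2]=3
Ev 9: PC=5 idx=2 pred=T actual=T -> ctr[2]=3

Answer: 1 1 3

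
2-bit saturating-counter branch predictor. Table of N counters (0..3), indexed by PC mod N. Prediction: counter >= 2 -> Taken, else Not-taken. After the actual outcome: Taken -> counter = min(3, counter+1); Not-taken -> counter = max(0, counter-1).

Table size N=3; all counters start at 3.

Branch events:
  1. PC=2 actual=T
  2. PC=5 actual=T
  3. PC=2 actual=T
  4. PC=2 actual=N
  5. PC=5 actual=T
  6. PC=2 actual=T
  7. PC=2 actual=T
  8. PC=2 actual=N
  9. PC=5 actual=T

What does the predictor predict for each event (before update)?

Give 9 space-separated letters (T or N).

Answer: T T T T T T T T T

Derivation:
Ev 1: PC=2 idx=2 pred=T actual=T -> ctr[2]=3
Ev 2: PC=5 idx=2 pred=T actual=T -> ctr[2]=3
Ev 3: PC=2 idx=2 pred=T actual=T -> ctr[2]=3
Ev 4: PC=2 idx=2 pred=T actual=N -> ctr[2]=2
Ev 5: PC=5 idx=2 pred=T actual=T -> ctr[2]=3
Ev 6: PC=2 idx=2 pred=T actual=T -> ctr[2]=3
Ev 7: PC=2 idx=2 pred=T actual=T -> ctr[2]=3
Ev 8: PC=2 idx=2 pred=T actual=N -> ctr[2]=2
Ev 9: PC=5 idx=2 pred=T actual=T -> ctr[2]=3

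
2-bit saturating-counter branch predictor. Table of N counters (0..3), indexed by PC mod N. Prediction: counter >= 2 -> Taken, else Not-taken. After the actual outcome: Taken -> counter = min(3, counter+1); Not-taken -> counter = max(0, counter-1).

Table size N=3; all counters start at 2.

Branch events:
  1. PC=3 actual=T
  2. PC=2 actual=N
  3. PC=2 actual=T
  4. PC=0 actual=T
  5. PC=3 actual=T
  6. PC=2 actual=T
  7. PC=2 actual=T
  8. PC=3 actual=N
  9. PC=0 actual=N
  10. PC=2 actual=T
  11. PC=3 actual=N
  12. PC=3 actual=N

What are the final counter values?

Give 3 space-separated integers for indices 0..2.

Ev 1: PC=3 idx=0 pred=T actual=T -> ctr[0]=3
Ev 2: PC=2 idx=2 pred=T actual=N -> ctr[2]=1
Ev 3: PC=2 idx=2 pred=N actual=T -> ctr[2]=2
Ev 4: PC=0 idx=0 pred=T actual=T -> ctr[0]=3
Ev 5: PC=3 idx=0 pred=T actual=T -> ctr[0]=3
Ev 6: PC=2 idx=2 pred=T actual=T -> ctr[2]=3
Ev 7: PC=2 idx=2 pred=T actual=T -> ctr[2]=3
Ev 8: PC=3 idx=0 pred=T actual=N -> ctr[0]=2
Ev 9: PC=0 idx=0 pred=T actual=N -> ctr[0]=1
Ev 10: PC=2 idx=2 pred=T actual=T -> ctr[2]=3
Ev 11: PC=3 idx=0 pred=N actual=N -> ctr[0]=0
Ev 12: PC=3 idx=0 pred=N actual=N -> ctr[0]=0

Answer: 0 2 3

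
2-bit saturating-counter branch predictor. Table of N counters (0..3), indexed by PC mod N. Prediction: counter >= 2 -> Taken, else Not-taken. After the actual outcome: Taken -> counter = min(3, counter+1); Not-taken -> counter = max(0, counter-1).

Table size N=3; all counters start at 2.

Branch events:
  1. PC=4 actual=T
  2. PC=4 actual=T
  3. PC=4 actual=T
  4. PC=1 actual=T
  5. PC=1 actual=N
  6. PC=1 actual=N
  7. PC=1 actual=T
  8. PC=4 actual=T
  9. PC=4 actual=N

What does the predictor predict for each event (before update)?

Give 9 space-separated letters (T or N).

Answer: T T T T T T N T T

Derivation:
Ev 1: PC=4 idx=1 pred=T actual=T -> ctr[1]=3
Ev 2: PC=4 idx=1 pred=T actual=T -> ctr[1]=3
Ev 3: PC=4 idx=1 pred=T actual=T -> ctr[1]=3
Ev 4: PC=1 idx=1 pred=T actual=T -> ctr[1]=3
Ev 5: PC=1 idx=1 pred=T actual=N -> ctr[1]=2
Ev 6: PC=1 idx=1 pred=T actual=N -> ctr[1]=1
Ev 7: PC=1 idx=1 pred=N actual=T -> ctr[1]=2
Ev 8: PC=4 idx=1 pred=T actual=T -> ctr[1]=3
Ev 9: PC=4 idx=1 pred=T actual=N -> ctr[1]=2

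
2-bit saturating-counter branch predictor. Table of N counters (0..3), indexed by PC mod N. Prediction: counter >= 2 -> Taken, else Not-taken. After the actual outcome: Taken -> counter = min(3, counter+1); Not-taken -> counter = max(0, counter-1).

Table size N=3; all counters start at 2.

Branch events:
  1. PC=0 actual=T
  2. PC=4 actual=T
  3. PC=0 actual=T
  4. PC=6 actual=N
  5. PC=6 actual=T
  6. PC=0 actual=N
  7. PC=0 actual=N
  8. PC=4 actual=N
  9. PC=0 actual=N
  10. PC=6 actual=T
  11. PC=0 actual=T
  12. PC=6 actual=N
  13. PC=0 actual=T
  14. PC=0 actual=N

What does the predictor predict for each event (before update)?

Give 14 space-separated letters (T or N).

Answer: T T T T T T T T N N N T N T

Derivation:
Ev 1: PC=0 idx=0 pred=T actual=T -> ctr[0]=3
Ev 2: PC=4 idx=1 pred=T actual=T -> ctr[1]=3
Ev 3: PC=0 idx=0 pred=T actual=T -> ctr[0]=3
Ev 4: PC=6 idx=0 pred=T actual=N -> ctr[0]=2
Ev 5: PC=6 idx=0 pred=T actual=T -> ctr[0]=3
Ev 6: PC=0 idx=0 pred=T actual=N -> ctr[0]=2
Ev 7: PC=0 idx=0 pred=T actual=N -> ctr[0]=1
Ev 8: PC=4 idx=1 pred=T actual=N -> ctr[1]=2
Ev 9: PC=0 idx=0 pred=N actual=N -> ctr[0]=0
Ev 10: PC=6 idx=0 pred=N actual=T -> ctr[0]=1
Ev 11: PC=0 idx=0 pred=N actual=T -> ctr[0]=2
Ev 12: PC=6 idx=0 pred=T actual=N -> ctr[0]=1
Ev 13: PC=0 idx=0 pred=N actual=T -> ctr[0]=2
Ev 14: PC=0 idx=0 pred=T actual=N -> ctr[0]=1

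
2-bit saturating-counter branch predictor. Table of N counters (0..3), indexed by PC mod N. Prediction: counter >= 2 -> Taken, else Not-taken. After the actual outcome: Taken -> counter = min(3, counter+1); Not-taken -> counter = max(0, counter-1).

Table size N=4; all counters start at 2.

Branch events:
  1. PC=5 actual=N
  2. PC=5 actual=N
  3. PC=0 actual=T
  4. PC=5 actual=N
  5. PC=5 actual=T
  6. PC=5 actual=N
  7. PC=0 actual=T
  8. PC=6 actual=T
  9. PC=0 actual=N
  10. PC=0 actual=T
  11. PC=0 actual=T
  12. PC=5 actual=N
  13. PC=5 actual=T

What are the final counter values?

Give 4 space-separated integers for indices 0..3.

Ev 1: PC=5 idx=1 pred=T actual=N -> ctr[1]=1
Ev 2: PC=5 idx=1 pred=N actual=N -> ctr[1]=0
Ev 3: PC=0 idx=0 pred=T actual=T -> ctr[0]=3
Ev 4: PC=5 idx=1 pred=N actual=N -> ctr[1]=0
Ev 5: PC=5 idx=1 pred=N actual=T -> ctr[1]=1
Ev 6: PC=5 idx=1 pred=N actual=N -> ctr[1]=0
Ev 7: PC=0 idx=0 pred=T actual=T -> ctr[0]=3
Ev 8: PC=6 idx=2 pred=T actual=T -> ctr[2]=3
Ev 9: PC=0 idx=0 pred=T actual=N -> ctr[0]=2
Ev 10: PC=0 idx=0 pred=T actual=T -> ctr[0]=3
Ev 11: PC=0 idx=0 pred=T actual=T -> ctr[0]=3
Ev 12: PC=5 idx=1 pred=N actual=N -> ctr[1]=0
Ev 13: PC=5 idx=1 pred=N actual=T -> ctr[1]=1

Answer: 3 1 3 2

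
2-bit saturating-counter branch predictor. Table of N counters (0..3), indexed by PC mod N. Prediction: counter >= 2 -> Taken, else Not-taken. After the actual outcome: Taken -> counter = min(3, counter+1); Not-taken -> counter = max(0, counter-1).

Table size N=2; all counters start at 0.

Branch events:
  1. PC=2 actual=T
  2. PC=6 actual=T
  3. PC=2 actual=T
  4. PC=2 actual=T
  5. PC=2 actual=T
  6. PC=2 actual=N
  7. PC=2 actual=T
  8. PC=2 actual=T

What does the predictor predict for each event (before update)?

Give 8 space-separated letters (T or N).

Ev 1: PC=2 idx=0 pred=N actual=T -> ctr[0]=1
Ev 2: PC=6 idx=0 pred=N actual=T -> ctr[0]=2
Ev 3: PC=2 idx=0 pred=T actual=T -> ctr[0]=3
Ev 4: PC=2 idx=0 pred=T actual=T -> ctr[0]=3
Ev 5: PC=2 idx=0 pred=T actual=T -> ctr[0]=3
Ev 6: PC=2 idx=0 pred=T actual=N -> ctr[0]=2
Ev 7: PC=2 idx=0 pred=T actual=T -> ctr[0]=3
Ev 8: PC=2 idx=0 pred=T actual=T -> ctr[0]=3

Answer: N N T T T T T T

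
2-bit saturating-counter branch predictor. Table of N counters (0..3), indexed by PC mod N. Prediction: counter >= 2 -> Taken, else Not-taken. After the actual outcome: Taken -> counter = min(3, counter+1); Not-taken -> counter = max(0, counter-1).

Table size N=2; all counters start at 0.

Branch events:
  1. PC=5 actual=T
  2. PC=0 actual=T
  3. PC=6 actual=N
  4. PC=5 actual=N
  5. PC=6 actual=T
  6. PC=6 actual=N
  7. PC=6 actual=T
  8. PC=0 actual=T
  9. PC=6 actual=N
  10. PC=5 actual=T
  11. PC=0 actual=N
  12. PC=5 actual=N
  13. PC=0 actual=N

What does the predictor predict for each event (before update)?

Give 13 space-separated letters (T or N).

Ev 1: PC=5 idx=1 pred=N actual=T -> ctr[1]=1
Ev 2: PC=0 idx=0 pred=N actual=T -> ctr[0]=1
Ev 3: PC=6 idx=0 pred=N actual=N -> ctr[0]=0
Ev 4: PC=5 idx=1 pred=N actual=N -> ctr[1]=0
Ev 5: PC=6 idx=0 pred=N actual=T -> ctr[0]=1
Ev 6: PC=6 idx=0 pred=N actual=N -> ctr[0]=0
Ev 7: PC=6 idx=0 pred=N actual=T -> ctr[0]=1
Ev 8: PC=0 idx=0 pred=N actual=T -> ctr[0]=2
Ev 9: PC=6 idx=0 pred=T actual=N -> ctr[0]=1
Ev 10: PC=5 idx=1 pred=N actual=T -> ctr[1]=1
Ev 11: PC=0 idx=0 pred=N actual=N -> ctr[0]=0
Ev 12: PC=5 idx=1 pred=N actual=N -> ctr[1]=0
Ev 13: PC=0 idx=0 pred=N actual=N -> ctr[0]=0

Answer: N N N N N N N N T N N N N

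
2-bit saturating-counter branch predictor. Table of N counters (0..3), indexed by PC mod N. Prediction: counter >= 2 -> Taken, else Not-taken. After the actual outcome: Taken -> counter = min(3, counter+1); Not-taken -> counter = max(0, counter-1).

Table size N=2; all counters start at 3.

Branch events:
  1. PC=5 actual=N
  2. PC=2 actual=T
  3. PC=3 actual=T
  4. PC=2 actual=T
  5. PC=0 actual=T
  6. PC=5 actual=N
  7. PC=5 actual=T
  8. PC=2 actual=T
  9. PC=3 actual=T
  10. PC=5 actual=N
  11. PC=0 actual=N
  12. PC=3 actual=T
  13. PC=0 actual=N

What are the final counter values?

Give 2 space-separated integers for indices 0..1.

Answer: 1 3

Derivation:
Ev 1: PC=5 idx=1 pred=T actual=N -> ctr[1]=2
Ev 2: PC=2 idx=0 pred=T actual=T -> ctr[0]=3
Ev 3: PC=3 idx=1 pred=T actual=T -> ctr[1]=3
Ev 4: PC=2 idx=0 pred=T actual=T -> ctr[0]=3
Ev 5: PC=0 idx=0 pred=T actual=T -> ctr[0]=3
Ev 6: PC=5 idx=1 pred=T actual=N -> ctr[1]=2
Ev 7: PC=5 idx=1 pred=T actual=T -> ctr[1]=3
Ev 8: PC=2 idx=0 pred=T actual=T -> ctr[0]=3
Ev 9: PC=3 idx=1 pred=T actual=T -> ctr[1]=3
Ev 10: PC=5 idx=1 pred=T actual=N -> ctr[1]=2
Ev 11: PC=0 idx=0 pred=T actual=N -> ctr[0]=2
Ev 12: PC=3 idx=1 pred=T actual=T -> ctr[1]=3
Ev 13: PC=0 idx=0 pred=T actual=N -> ctr[0]=1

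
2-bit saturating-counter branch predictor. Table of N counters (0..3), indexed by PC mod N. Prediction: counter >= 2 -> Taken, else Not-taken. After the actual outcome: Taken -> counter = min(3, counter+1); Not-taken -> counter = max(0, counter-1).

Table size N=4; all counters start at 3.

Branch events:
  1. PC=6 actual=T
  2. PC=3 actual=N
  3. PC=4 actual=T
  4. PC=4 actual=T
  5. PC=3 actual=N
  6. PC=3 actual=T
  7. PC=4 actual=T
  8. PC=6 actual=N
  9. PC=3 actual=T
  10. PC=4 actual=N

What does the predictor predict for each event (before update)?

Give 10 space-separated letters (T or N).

Ev 1: PC=6 idx=2 pred=T actual=T -> ctr[2]=3
Ev 2: PC=3 idx=3 pred=T actual=N -> ctr[3]=2
Ev 3: PC=4 idx=0 pred=T actual=T -> ctr[0]=3
Ev 4: PC=4 idx=0 pred=T actual=T -> ctr[0]=3
Ev 5: PC=3 idx=3 pred=T actual=N -> ctr[3]=1
Ev 6: PC=3 idx=3 pred=N actual=T -> ctr[3]=2
Ev 7: PC=4 idx=0 pred=T actual=T -> ctr[0]=3
Ev 8: PC=6 idx=2 pred=T actual=N -> ctr[2]=2
Ev 9: PC=3 idx=3 pred=T actual=T -> ctr[3]=3
Ev 10: PC=4 idx=0 pred=T actual=N -> ctr[0]=2

Answer: T T T T T N T T T T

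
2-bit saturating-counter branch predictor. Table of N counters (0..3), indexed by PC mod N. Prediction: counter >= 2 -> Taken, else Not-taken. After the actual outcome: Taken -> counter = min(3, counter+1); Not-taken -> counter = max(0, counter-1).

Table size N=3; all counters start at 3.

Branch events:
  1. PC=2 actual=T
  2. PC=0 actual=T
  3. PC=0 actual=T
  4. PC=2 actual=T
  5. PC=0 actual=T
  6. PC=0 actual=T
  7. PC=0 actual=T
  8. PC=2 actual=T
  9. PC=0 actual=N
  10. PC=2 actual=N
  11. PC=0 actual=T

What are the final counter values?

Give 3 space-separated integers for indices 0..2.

Ev 1: PC=2 idx=2 pred=T actual=T -> ctr[2]=3
Ev 2: PC=0 idx=0 pred=T actual=T -> ctr[0]=3
Ev 3: PC=0 idx=0 pred=T actual=T -> ctr[0]=3
Ev 4: PC=2 idx=2 pred=T actual=T -> ctr[2]=3
Ev 5: PC=0 idx=0 pred=T actual=T -> ctr[0]=3
Ev 6: PC=0 idx=0 pred=T actual=T -> ctr[0]=3
Ev 7: PC=0 idx=0 pred=T actual=T -> ctr[0]=3
Ev 8: PC=2 idx=2 pred=T actual=T -> ctr[2]=3
Ev 9: PC=0 idx=0 pred=T actual=N -> ctr[0]=2
Ev 10: PC=2 idx=2 pred=T actual=N -> ctr[2]=2
Ev 11: PC=0 idx=0 pred=T actual=T -> ctr[0]=3

Answer: 3 3 2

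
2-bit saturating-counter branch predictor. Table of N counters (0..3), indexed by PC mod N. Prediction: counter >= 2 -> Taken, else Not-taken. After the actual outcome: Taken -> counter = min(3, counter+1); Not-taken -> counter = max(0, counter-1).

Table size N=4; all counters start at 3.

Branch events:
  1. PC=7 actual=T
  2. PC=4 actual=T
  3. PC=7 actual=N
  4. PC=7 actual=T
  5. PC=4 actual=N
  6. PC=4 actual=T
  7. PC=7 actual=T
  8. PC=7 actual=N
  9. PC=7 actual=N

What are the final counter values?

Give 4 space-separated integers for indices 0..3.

Answer: 3 3 3 1

Derivation:
Ev 1: PC=7 idx=3 pred=T actual=T -> ctr[3]=3
Ev 2: PC=4 idx=0 pred=T actual=T -> ctr[0]=3
Ev 3: PC=7 idx=3 pred=T actual=N -> ctr[3]=2
Ev 4: PC=7 idx=3 pred=T actual=T -> ctr[3]=3
Ev 5: PC=4 idx=0 pred=T actual=N -> ctr[0]=2
Ev 6: PC=4 idx=0 pred=T actual=T -> ctr[0]=3
Ev 7: PC=7 idx=3 pred=T actual=T -> ctr[3]=3
Ev 8: PC=7 idx=3 pred=T actual=N -> ctr[3]=2
Ev 9: PC=7 idx=3 pred=T actual=N -> ctr[3]=1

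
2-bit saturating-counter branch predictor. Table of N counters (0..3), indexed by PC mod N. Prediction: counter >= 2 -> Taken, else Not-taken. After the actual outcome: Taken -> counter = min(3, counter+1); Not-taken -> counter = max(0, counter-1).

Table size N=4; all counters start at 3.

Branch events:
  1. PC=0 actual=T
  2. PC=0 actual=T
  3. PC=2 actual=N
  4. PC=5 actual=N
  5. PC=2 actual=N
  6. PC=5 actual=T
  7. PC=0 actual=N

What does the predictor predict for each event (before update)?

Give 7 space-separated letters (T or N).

Answer: T T T T T T T

Derivation:
Ev 1: PC=0 idx=0 pred=T actual=T -> ctr[0]=3
Ev 2: PC=0 idx=0 pred=T actual=T -> ctr[0]=3
Ev 3: PC=2 idx=2 pred=T actual=N -> ctr[2]=2
Ev 4: PC=5 idx=1 pred=T actual=N -> ctr[1]=2
Ev 5: PC=2 idx=2 pred=T actual=N -> ctr[2]=1
Ev 6: PC=5 idx=1 pred=T actual=T -> ctr[1]=3
Ev 7: PC=0 idx=0 pred=T actual=N -> ctr[0]=2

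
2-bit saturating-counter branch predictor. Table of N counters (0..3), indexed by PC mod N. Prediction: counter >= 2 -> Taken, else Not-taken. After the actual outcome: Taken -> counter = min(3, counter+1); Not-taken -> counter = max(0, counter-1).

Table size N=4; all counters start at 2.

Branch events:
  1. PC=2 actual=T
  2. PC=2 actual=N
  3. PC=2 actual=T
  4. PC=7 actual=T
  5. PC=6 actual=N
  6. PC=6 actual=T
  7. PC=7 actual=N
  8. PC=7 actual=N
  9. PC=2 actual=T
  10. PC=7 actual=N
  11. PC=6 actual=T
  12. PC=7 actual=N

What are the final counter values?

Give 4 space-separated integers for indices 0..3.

Answer: 2 2 3 0

Derivation:
Ev 1: PC=2 idx=2 pred=T actual=T -> ctr[2]=3
Ev 2: PC=2 idx=2 pred=T actual=N -> ctr[2]=2
Ev 3: PC=2 idx=2 pred=T actual=T -> ctr[2]=3
Ev 4: PC=7 idx=3 pred=T actual=T -> ctr[3]=3
Ev 5: PC=6 idx=2 pred=T actual=N -> ctr[2]=2
Ev 6: PC=6 idx=2 pred=T actual=T -> ctr[2]=3
Ev 7: PC=7 idx=3 pred=T actual=N -> ctr[3]=2
Ev 8: PC=7 idx=3 pred=T actual=N -> ctr[3]=1
Ev 9: PC=2 idx=2 pred=T actual=T -> ctr[2]=3
Ev 10: PC=7 idx=3 pred=N actual=N -> ctr[3]=0
Ev 11: PC=6 idx=2 pred=T actual=T -> ctr[2]=3
Ev 12: PC=7 idx=3 pred=N actual=N -> ctr[3]=0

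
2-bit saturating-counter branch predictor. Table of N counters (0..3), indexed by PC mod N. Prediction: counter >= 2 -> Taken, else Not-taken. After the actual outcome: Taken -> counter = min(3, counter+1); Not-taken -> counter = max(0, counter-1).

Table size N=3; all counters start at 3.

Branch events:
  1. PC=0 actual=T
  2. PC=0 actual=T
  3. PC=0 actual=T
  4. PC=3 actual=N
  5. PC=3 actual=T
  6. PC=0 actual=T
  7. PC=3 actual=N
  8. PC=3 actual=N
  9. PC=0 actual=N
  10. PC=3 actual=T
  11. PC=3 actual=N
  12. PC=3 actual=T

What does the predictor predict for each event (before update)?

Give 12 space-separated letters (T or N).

Answer: T T T T T T T T N N N N

Derivation:
Ev 1: PC=0 idx=0 pred=T actual=T -> ctr[0]=3
Ev 2: PC=0 idx=0 pred=T actual=T -> ctr[0]=3
Ev 3: PC=0 idx=0 pred=T actual=T -> ctr[0]=3
Ev 4: PC=3 idx=0 pred=T actual=N -> ctr[0]=2
Ev 5: PC=3 idx=0 pred=T actual=T -> ctr[0]=3
Ev 6: PC=0 idx=0 pred=T actual=T -> ctr[0]=3
Ev 7: PC=3 idx=0 pred=T actual=N -> ctr[0]=2
Ev 8: PC=3 idx=0 pred=T actual=N -> ctr[0]=1
Ev 9: PC=0 idx=0 pred=N actual=N -> ctr[0]=0
Ev 10: PC=3 idx=0 pred=N actual=T -> ctr[0]=1
Ev 11: PC=3 idx=0 pred=N actual=N -> ctr[0]=0
Ev 12: PC=3 idx=0 pred=N actual=T -> ctr[0]=1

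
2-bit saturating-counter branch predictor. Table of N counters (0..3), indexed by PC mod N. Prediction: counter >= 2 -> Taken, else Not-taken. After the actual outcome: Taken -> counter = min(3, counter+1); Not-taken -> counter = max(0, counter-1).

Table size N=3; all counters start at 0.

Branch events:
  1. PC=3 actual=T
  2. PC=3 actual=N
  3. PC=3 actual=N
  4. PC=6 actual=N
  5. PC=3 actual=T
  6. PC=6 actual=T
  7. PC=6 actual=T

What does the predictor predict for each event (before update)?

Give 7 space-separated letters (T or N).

Answer: N N N N N N T

Derivation:
Ev 1: PC=3 idx=0 pred=N actual=T -> ctr[0]=1
Ev 2: PC=3 idx=0 pred=N actual=N -> ctr[0]=0
Ev 3: PC=3 idx=0 pred=N actual=N -> ctr[0]=0
Ev 4: PC=6 idx=0 pred=N actual=N -> ctr[0]=0
Ev 5: PC=3 idx=0 pred=N actual=T -> ctr[0]=1
Ev 6: PC=6 idx=0 pred=N actual=T -> ctr[0]=2
Ev 7: PC=6 idx=0 pred=T actual=T -> ctr[0]=3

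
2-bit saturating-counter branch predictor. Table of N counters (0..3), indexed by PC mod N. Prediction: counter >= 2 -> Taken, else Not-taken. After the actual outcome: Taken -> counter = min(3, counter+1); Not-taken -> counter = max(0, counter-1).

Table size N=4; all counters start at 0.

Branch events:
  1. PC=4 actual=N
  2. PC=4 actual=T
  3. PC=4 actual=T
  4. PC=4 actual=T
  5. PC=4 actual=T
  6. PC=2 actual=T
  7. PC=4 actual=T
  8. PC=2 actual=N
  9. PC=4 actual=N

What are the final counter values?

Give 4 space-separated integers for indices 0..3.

Ev 1: PC=4 idx=0 pred=N actual=N -> ctr[0]=0
Ev 2: PC=4 idx=0 pred=N actual=T -> ctr[0]=1
Ev 3: PC=4 idx=0 pred=N actual=T -> ctr[0]=2
Ev 4: PC=4 idx=0 pred=T actual=T -> ctr[0]=3
Ev 5: PC=4 idx=0 pred=T actual=T -> ctr[0]=3
Ev 6: PC=2 idx=2 pred=N actual=T -> ctr[2]=1
Ev 7: PC=4 idx=0 pred=T actual=T -> ctr[0]=3
Ev 8: PC=2 idx=2 pred=N actual=N -> ctr[2]=0
Ev 9: PC=4 idx=0 pred=T actual=N -> ctr[0]=2

Answer: 2 0 0 0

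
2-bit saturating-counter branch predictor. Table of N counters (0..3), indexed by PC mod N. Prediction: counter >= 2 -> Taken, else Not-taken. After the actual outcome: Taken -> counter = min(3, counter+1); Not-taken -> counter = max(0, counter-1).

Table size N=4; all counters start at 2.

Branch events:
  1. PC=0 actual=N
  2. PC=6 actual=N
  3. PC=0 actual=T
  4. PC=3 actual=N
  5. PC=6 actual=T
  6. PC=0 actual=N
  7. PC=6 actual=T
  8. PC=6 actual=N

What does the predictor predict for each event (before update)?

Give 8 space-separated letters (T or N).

Ev 1: PC=0 idx=0 pred=T actual=N -> ctr[0]=1
Ev 2: PC=6 idx=2 pred=T actual=N -> ctr[2]=1
Ev 3: PC=0 idx=0 pred=N actual=T -> ctr[0]=2
Ev 4: PC=3 idx=3 pred=T actual=N -> ctr[3]=1
Ev 5: PC=6 idx=2 pred=N actual=T -> ctr[2]=2
Ev 6: PC=0 idx=0 pred=T actual=N -> ctr[0]=1
Ev 7: PC=6 idx=2 pred=T actual=T -> ctr[2]=3
Ev 8: PC=6 idx=2 pred=T actual=N -> ctr[2]=2

Answer: T T N T N T T T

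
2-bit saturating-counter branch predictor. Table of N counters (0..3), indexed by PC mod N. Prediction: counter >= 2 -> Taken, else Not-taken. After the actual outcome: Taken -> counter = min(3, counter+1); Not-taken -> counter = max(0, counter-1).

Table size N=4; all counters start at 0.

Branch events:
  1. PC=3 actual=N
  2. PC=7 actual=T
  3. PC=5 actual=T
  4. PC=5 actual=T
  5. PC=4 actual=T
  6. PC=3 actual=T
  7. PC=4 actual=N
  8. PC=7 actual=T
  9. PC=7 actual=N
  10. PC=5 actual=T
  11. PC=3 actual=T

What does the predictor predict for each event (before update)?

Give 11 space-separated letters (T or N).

Ev 1: PC=3 idx=3 pred=N actual=N -> ctr[3]=0
Ev 2: PC=7 idx=3 pred=N actual=T -> ctr[3]=1
Ev 3: PC=5 idx=1 pred=N actual=T -> ctr[1]=1
Ev 4: PC=5 idx=1 pred=N actual=T -> ctr[1]=2
Ev 5: PC=4 idx=0 pred=N actual=T -> ctr[0]=1
Ev 6: PC=3 idx=3 pred=N actual=T -> ctr[3]=2
Ev 7: PC=4 idx=0 pred=N actual=N -> ctr[0]=0
Ev 8: PC=7 idx=3 pred=T actual=T -> ctr[3]=3
Ev 9: PC=7 idx=3 pred=T actual=N -> ctr[3]=2
Ev 10: PC=5 idx=1 pred=T actual=T -> ctr[1]=3
Ev 11: PC=3 idx=3 pred=T actual=T -> ctr[3]=3

Answer: N N N N N N N T T T T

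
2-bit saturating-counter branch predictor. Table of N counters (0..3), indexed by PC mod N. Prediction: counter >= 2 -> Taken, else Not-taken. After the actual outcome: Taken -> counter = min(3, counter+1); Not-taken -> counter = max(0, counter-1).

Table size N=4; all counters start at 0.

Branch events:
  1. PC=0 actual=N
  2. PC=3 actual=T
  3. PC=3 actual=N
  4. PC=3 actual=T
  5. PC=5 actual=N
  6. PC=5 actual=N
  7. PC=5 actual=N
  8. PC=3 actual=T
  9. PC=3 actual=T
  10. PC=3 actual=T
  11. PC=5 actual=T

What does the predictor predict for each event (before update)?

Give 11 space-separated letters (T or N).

Answer: N N N N N N N N T T N

Derivation:
Ev 1: PC=0 idx=0 pred=N actual=N -> ctr[0]=0
Ev 2: PC=3 idx=3 pred=N actual=T -> ctr[3]=1
Ev 3: PC=3 idx=3 pred=N actual=N -> ctr[3]=0
Ev 4: PC=3 idx=3 pred=N actual=T -> ctr[3]=1
Ev 5: PC=5 idx=1 pred=N actual=N -> ctr[1]=0
Ev 6: PC=5 idx=1 pred=N actual=N -> ctr[1]=0
Ev 7: PC=5 idx=1 pred=N actual=N -> ctr[1]=0
Ev 8: PC=3 idx=3 pred=N actual=T -> ctr[3]=2
Ev 9: PC=3 idx=3 pred=T actual=T -> ctr[3]=3
Ev 10: PC=3 idx=3 pred=T actual=T -> ctr[3]=3
Ev 11: PC=5 idx=1 pred=N actual=T -> ctr[1]=1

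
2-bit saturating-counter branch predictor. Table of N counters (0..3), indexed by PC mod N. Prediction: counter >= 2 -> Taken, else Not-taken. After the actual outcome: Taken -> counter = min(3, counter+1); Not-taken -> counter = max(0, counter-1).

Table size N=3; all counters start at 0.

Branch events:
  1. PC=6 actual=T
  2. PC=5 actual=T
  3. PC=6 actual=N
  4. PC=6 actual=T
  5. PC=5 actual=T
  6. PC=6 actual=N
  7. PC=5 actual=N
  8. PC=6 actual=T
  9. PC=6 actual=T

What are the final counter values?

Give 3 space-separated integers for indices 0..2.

Answer: 2 0 1

Derivation:
Ev 1: PC=6 idx=0 pred=N actual=T -> ctr[0]=1
Ev 2: PC=5 idx=2 pred=N actual=T -> ctr[2]=1
Ev 3: PC=6 idx=0 pred=N actual=N -> ctr[0]=0
Ev 4: PC=6 idx=0 pred=N actual=T -> ctr[0]=1
Ev 5: PC=5 idx=2 pred=N actual=T -> ctr[2]=2
Ev 6: PC=6 idx=0 pred=N actual=N -> ctr[0]=0
Ev 7: PC=5 idx=2 pred=T actual=N -> ctr[2]=1
Ev 8: PC=6 idx=0 pred=N actual=T -> ctr[0]=1
Ev 9: PC=6 idx=0 pred=N actual=T -> ctr[0]=2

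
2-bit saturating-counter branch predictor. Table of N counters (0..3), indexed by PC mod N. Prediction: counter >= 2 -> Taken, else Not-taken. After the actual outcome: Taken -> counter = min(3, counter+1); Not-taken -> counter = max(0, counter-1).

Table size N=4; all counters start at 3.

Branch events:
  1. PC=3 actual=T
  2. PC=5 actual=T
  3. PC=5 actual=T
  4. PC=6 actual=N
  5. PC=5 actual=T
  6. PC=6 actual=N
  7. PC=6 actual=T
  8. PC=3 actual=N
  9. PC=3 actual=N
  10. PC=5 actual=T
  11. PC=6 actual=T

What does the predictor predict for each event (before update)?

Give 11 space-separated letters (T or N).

Answer: T T T T T T N T T T T

Derivation:
Ev 1: PC=3 idx=3 pred=T actual=T -> ctr[3]=3
Ev 2: PC=5 idx=1 pred=T actual=T -> ctr[1]=3
Ev 3: PC=5 idx=1 pred=T actual=T -> ctr[1]=3
Ev 4: PC=6 idx=2 pred=T actual=N -> ctr[2]=2
Ev 5: PC=5 idx=1 pred=T actual=T -> ctr[1]=3
Ev 6: PC=6 idx=2 pred=T actual=N -> ctr[2]=1
Ev 7: PC=6 idx=2 pred=N actual=T -> ctr[2]=2
Ev 8: PC=3 idx=3 pred=T actual=N -> ctr[3]=2
Ev 9: PC=3 idx=3 pred=T actual=N -> ctr[3]=1
Ev 10: PC=5 idx=1 pred=T actual=T -> ctr[1]=3
Ev 11: PC=6 idx=2 pred=T actual=T -> ctr[2]=3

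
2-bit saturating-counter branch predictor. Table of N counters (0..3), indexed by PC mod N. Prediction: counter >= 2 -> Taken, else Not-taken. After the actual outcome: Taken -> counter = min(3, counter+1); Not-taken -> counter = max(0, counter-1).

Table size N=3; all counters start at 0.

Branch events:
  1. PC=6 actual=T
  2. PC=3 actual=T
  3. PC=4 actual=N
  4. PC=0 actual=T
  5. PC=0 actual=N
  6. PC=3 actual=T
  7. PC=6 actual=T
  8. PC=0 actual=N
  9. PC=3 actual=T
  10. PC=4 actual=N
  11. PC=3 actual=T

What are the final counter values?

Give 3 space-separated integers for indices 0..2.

Answer: 3 0 0

Derivation:
Ev 1: PC=6 idx=0 pred=N actual=T -> ctr[0]=1
Ev 2: PC=3 idx=0 pred=N actual=T -> ctr[0]=2
Ev 3: PC=4 idx=1 pred=N actual=N -> ctr[1]=0
Ev 4: PC=0 idx=0 pred=T actual=T -> ctr[0]=3
Ev 5: PC=0 idx=0 pred=T actual=N -> ctr[0]=2
Ev 6: PC=3 idx=0 pred=T actual=T -> ctr[0]=3
Ev 7: PC=6 idx=0 pred=T actual=T -> ctr[0]=3
Ev 8: PC=0 idx=0 pred=T actual=N -> ctr[0]=2
Ev 9: PC=3 idx=0 pred=T actual=T -> ctr[0]=3
Ev 10: PC=4 idx=1 pred=N actual=N -> ctr[1]=0
Ev 11: PC=3 idx=0 pred=T actual=T -> ctr[0]=3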